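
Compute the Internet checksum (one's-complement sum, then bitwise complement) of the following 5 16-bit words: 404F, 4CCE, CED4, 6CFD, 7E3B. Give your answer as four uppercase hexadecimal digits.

One's-complement addition (fold any carry out of bit 15 back into bit 0):
  0x404F + 0x4CCE = 0x08D1D
  0x8D1D + 0xCED4 = 0x15BF1 → wrap carry → 0x5BF2
  0x5BF2 + 0x6CFD = 0x0C8EF
  0xC8EF + 0x7E3B = 0x1472A → wrap carry → 0x472B
One's-complement sum = 0x472B.
Checksum = ~0x472B & 0xFFFF = 0xB8D4.

B8D4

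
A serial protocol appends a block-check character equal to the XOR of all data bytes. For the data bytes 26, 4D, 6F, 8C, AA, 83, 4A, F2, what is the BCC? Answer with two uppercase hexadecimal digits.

19

XOR the bytes together:
  start with 0x26
  0x26 ⊕ 0x4D = 0x6B
  0x6B ⊕ 0x6F = 0x04
  0x04 ⊕ 0x8C = 0x88
  0x88 ⊕ 0xAA = 0x22
  0x22 ⊕ 0x83 = 0xA1
  0xA1 ⊕ 0x4A = 0xEB
  0xEB ⊕ 0xF2 = 0x19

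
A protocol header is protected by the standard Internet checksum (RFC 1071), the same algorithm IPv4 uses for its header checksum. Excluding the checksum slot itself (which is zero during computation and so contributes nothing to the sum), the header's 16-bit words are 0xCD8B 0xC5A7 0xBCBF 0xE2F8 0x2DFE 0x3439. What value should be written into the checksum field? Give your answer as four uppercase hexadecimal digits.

One's-complement addition (fold any carry out of bit 15 back into bit 0):
  0xCD8B + 0xC5A7 = 0x19332 → wrap carry → 0x9333
  0x9333 + 0xBCBF = 0x14FF2 → wrap carry → 0x4FF3
  0x4FF3 + 0xE2F8 = 0x132EB → wrap carry → 0x32EC
  0x32EC + 0x2DFE = 0x060EA
  0x60EA + 0x3439 = 0x09523
One's-complement sum = 0x9523.
Checksum = ~0x9523 & 0xFFFF = 0x6ADC.

6ADC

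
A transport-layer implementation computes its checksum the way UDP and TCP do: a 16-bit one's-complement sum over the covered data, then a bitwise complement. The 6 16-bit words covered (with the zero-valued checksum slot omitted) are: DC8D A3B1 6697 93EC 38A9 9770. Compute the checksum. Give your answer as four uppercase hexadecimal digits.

B522

One's-complement addition (fold any carry out of bit 15 back into bit 0):
  0xDC8D + 0xA3B1 = 0x1803E → wrap carry → 0x803F
  0x803F + 0x6697 = 0x0E6D6
  0xE6D6 + 0x93EC = 0x17AC2 → wrap carry → 0x7AC3
  0x7AC3 + 0x38A9 = 0x0B36C
  0xB36C + 0x9770 = 0x14ADC → wrap carry → 0x4ADD
One's-complement sum = 0x4ADD.
Checksum = ~0x4ADD & 0xFFFF = 0xB522.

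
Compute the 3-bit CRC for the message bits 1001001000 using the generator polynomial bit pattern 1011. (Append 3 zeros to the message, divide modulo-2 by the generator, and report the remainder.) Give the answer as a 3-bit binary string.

110

Append 3 zeros: 1001001000000. Divide by 1011 (XOR where the leading bit is 1):
  pos 0: 1001 XOR 1011 = 0010
  pos 2: 1000 XOR 1011 = 0011
  pos 4: 1110 XOR 1011 = 0101
  pos 5: 1010 XOR 1011 = 0001
  pos 8: 1000 XOR 1011 = 0011
Remainder (last 3 bits) = 110. This is the CRC / FCS.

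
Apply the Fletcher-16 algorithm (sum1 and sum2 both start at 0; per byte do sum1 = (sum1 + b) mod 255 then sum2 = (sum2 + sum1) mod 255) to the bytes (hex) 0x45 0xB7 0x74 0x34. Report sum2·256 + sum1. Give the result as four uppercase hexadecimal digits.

Running sums (mod 255):
  after byte 0 (0x45): sum1=69, sum2=69
  after byte 1 (0xB7): sum1=252, sum2=66
  after byte 2 (0x74): sum1=113, sum2=179
  after byte 3 (0x34): sum1=165, sum2=89
Checksum = sum2·256 + sum1 = 89·256 + 165 = 22949 = 0x59A5.

59A5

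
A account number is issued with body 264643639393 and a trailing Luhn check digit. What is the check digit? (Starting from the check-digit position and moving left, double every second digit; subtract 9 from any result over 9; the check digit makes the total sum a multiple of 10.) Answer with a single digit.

Partial digits right→left: 3 9 3 9 3 6 3 4 6 4 6 2
Double every second digit counting from the check-digit position (so the 1st, 3rd, 5th, ... of the partial from the right).
  doubled (with −9 where >9): 6 6 6 6 3 3 → sum 30
  kept as-is: 9 9 6 4 4 2 → sum 34
Total = 30 + 34 = 64.
Check digit = (10 − (64 mod 10)) mod 10 = 6.

6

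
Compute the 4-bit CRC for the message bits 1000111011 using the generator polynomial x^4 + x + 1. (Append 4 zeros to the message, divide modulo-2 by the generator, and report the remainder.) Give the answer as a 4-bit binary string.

Append 4 zeros: 10001110110000. Divide by 10011 (XOR where the leading bit is 1):
  pos 0: 10001 XOR 10011 = 00010
  pos 3: 10110 XOR 10011 = 00101
  pos 5: 10111 XOR 10011 = 00100
  pos 7: 10000 XOR 10011 = 00011
Remainder (last 4 bits) = 1100. This is the CRC / FCS.

1100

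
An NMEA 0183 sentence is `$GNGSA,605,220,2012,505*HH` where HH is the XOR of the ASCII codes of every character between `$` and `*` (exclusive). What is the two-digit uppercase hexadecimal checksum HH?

XOR the ASCII codes of the payload characters:
  'G' = 0x47 → acc = 0x47
  'N' = 0x4E → acc = 0x09
  'G' = 0x47 → acc = 0x4E
  'S' = 0x53 → acc = 0x1D
  'A' = 0x41 → acc = 0x5C
  ',' = 0x2C → acc = 0x70
  '6' = 0x36 → acc = 0x46
  '0' = 0x30 → acc = 0x76
  '5' = 0x35 → acc = 0x43
  ',' = 0x2C → acc = 0x6F
  '2' = 0x32 → acc = 0x5D
  '2' = 0x32 → acc = 0x6F
  '0' = 0x30 → acc = 0x5F
  ',' = 0x2C → acc = 0x73
  '2' = 0x32 → acc = 0x41
  '0' = 0x30 → acc = 0x71
  '1' = 0x31 → acc = 0x40
  '2' = 0x32 → acc = 0x72
  ',' = 0x2C → acc = 0x5E
  '5' = 0x35 → acc = 0x6B
  '0' = 0x30 → acc = 0x5B
  '5' = 0x35 → acc = 0x6E
Checksum = 0x6E.

6E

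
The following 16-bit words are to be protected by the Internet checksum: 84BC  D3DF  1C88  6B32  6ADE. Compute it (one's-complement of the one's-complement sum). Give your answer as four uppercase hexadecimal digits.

B4CA

One's-complement addition (fold any carry out of bit 15 back into bit 0):
  0x84BC + 0xD3DF = 0x1589B → wrap carry → 0x589C
  0x589C + 0x1C88 = 0x07524
  0x7524 + 0x6B32 = 0x0E056
  0xE056 + 0x6ADE = 0x14B34 → wrap carry → 0x4B35
One's-complement sum = 0x4B35.
Checksum = ~0x4B35 & 0xFFFF = 0xB4CA.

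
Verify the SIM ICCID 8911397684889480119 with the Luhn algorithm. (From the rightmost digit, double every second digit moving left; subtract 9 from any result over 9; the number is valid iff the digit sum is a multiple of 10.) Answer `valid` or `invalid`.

valid

From the right, keep odd positions and double even positions (subtract 9 from any doubled value over 9):
  doubled (positions 2,4,...): 2 0 8 7 8 3 9 2 9 → sum 48
  kept (positions 1,3,...): 9 1 8 9 8 8 7 3 1 8 → sum 62
Total = 110.
110 mod 10 = 0, so the number is valid.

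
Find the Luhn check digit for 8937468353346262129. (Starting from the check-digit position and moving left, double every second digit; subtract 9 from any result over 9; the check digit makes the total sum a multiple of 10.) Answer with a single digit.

Partial digits right→left: 9 2 1 2 6 2 6 4 3 3 5 3 8 6 4 7 3 9 8
Double every second digit counting from the check-digit position (so the 1st, 3rd, 5th, ... of the partial from the right).
  doubled (with −9 where >9): 9 2 3 3 6 1 7 8 6 7 → sum 52
  kept as-is: 2 2 2 4 3 3 6 7 9 → sum 38
Total = 52 + 38 = 90.
Check digit = (10 − (90 mod 10)) mod 10 = 0.

0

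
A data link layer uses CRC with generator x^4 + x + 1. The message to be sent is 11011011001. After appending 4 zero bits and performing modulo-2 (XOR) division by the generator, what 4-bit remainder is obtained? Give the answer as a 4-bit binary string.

0000

Append 4 zeros: 110110110010000. Divide by 10011 (XOR where the leading bit is 1):
  pos 0: 11011 XOR 10011 = 01000
  pos 1: 10000 XOR 10011 = 00011
  pos 4: 11110 XOR 10011 = 01101
  pos 5: 11010 XOR 10011 = 01001
  pos 6: 10011 XOR 10011 = 00000
Remainder (last 4 bits) = 0000. This is the CRC / FCS.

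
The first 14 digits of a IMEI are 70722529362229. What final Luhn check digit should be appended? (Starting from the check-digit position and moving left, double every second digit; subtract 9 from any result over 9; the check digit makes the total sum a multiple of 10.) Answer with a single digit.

Partial digits right→left: 9 2 2 2 6 3 9 2 5 2 2 7 0 7
Double every second digit counting from the check-digit position (so the 1st, 3rd, 5th, ... of the partial from the right).
  doubled (with −9 where >9): 9 4 3 9 1 4 0 → sum 30
  kept as-is: 2 2 3 2 2 7 7 → sum 25
Total = 30 + 25 = 55.
Check digit = (10 − (55 mod 10)) mod 10 = 5.

5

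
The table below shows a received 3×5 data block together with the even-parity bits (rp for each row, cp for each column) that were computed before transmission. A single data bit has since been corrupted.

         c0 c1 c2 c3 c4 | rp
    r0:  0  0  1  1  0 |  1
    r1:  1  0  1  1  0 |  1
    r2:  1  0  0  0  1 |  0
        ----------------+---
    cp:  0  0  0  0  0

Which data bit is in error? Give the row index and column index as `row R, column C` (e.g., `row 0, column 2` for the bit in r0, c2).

Recompute each row's even parity and compare to rp:
  r0: data parity 0, sent rp 1 → mismatch
  r1: data parity 1, sent rp 1 → ok
  r2: data parity 0, sent rp 0 → ok
Recompute each column's even parity and compare to cp:
  c0: data parity 0, sent cp 0 → ok
  c1: data parity 0, sent cp 0 → ok
  c2: data parity 0, sent cp 0 → ok
  c3: data parity 0, sent cp 0 → ok
  c4: data parity 1, sent cp 0 → mismatch
Exactly one row (r0) and one column (c4) fail → the flipped bit is at their intersection.

row 0, column 4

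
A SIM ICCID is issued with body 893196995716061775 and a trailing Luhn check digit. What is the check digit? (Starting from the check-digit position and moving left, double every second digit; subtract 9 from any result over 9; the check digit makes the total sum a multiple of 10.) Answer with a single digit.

7

Partial digits right→left: 5 7 7 1 6 0 6 1 7 5 9 9 6 9 1 3 9 8
Double every second digit counting from the check-digit position (so the 1st, 3rd, 5th, ... of the partial from the right).
  doubled (with −9 where >9): 1 5 3 3 5 9 3 2 9 → sum 40
  kept as-is: 7 1 0 1 5 9 9 3 8 → sum 43
Total = 40 + 43 = 83.
Check digit = (10 − (83 mod 10)) mod 10 = 7.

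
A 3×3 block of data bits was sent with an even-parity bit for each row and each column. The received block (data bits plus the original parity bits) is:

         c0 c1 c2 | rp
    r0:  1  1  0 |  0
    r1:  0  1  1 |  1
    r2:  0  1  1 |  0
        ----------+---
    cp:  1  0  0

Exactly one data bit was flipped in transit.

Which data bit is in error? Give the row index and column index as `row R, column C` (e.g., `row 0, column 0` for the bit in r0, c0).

Recompute each row's even parity and compare to rp:
  r0: data parity 0, sent rp 0 → ok
  r1: data parity 0, sent rp 1 → mismatch
  r2: data parity 0, sent rp 0 → ok
Recompute each column's even parity and compare to cp:
  c0: data parity 1, sent cp 1 → ok
  c1: data parity 1, sent cp 0 → mismatch
  c2: data parity 0, sent cp 0 → ok
Exactly one row (r1) and one column (c1) fail → the flipped bit is at their intersection.

row 1, column 1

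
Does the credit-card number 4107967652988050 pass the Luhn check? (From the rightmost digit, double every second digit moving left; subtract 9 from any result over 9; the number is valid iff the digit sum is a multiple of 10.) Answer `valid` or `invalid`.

valid

From the right, keep odd positions and double even positions (subtract 9 from any doubled value over 9):
  doubled (positions 2,4,...): 1 7 9 1 5 9 0 8 → sum 40
  kept (positions 1,3,...): 0 0 8 2 6 6 7 1 → sum 30
Total = 70.
70 mod 10 = 0, so the number is valid.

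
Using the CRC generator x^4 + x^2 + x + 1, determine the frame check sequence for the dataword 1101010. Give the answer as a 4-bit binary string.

0011

Append 4 zeros: 11010100000. Divide by 10111 (XOR where the leading bit is 1):
  pos 0: 11010 XOR 10111 = 01101
  pos 1: 11011 XOR 10111 = 01100
  pos 2: 11000 XOR 10111 = 01111
  pos 3: 11110 XOR 10111 = 01001
  pos 4: 10010 XOR 10111 = 00101
  pos 6: 10100 XOR 10111 = 00011
Remainder (last 4 bits) = 0011. This is the CRC / FCS.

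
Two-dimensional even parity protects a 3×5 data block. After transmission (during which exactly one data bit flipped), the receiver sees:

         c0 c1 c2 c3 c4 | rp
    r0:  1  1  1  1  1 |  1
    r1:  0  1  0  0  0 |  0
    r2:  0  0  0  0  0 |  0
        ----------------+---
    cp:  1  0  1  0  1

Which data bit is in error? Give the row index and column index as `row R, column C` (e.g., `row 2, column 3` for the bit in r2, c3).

row 1, column 3

Recompute each row's even parity and compare to rp:
  r0: data parity 1, sent rp 1 → ok
  r1: data parity 1, sent rp 0 → mismatch
  r2: data parity 0, sent rp 0 → ok
Recompute each column's even parity and compare to cp:
  c0: data parity 1, sent cp 1 → ok
  c1: data parity 0, sent cp 0 → ok
  c2: data parity 1, sent cp 1 → ok
  c3: data parity 1, sent cp 0 → mismatch
  c4: data parity 1, sent cp 1 → ok
Exactly one row (r1) and one column (c3) fail → the flipped bit is at their intersection.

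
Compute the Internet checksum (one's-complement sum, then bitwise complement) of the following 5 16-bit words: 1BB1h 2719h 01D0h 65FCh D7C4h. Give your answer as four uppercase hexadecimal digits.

One's-complement addition (fold any carry out of bit 15 back into bit 0):
  0x1BB1 + 0x2719 = 0x042CA
  0x42CA + 0x01D0 = 0x0449A
  0x449A + 0x65FC = 0x0AA96
  0xAA96 + 0xD7C4 = 0x1825A → wrap carry → 0x825B
One's-complement sum = 0x825B.
Checksum = ~0x825B & 0xFFFF = 0x7DA4.

7DA4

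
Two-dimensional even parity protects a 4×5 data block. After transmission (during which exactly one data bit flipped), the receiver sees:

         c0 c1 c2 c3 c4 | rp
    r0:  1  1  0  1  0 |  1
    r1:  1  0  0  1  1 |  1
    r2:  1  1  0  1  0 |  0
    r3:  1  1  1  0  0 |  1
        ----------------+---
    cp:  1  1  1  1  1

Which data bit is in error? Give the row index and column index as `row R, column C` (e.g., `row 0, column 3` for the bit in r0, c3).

Recompute each row's even parity and compare to rp:
  r0: data parity 1, sent rp 1 → ok
  r1: data parity 1, sent rp 1 → ok
  r2: data parity 1, sent rp 0 → mismatch
  r3: data parity 1, sent rp 1 → ok
Recompute each column's even parity and compare to cp:
  c0: data parity 0, sent cp 1 → mismatch
  c1: data parity 1, sent cp 1 → ok
  c2: data parity 1, sent cp 1 → ok
  c3: data parity 1, sent cp 1 → ok
  c4: data parity 1, sent cp 1 → ok
Exactly one row (r2) and one column (c0) fail → the flipped bit is at their intersection.

row 2, column 0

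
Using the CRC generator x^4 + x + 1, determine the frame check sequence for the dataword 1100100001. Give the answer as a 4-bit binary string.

1011

Append 4 zeros: 11001000010000. Divide by 10011 (XOR where the leading bit is 1):
  pos 0: 11001 XOR 10011 = 01010
  pos 1: 10100 XOR 10011 = 00111
  pos 3: 11100 XOR 10011 = 01111
  pos 4: 11110 XOR 10011 = 01101
  pos 5: 11011 XOR 10011 = 01000
  pos 6: 10000 XOR 10011 = 00011
  pos 9: 11000 XOR 10011 = 01011
Remainder (last 4 bits) = 1011. This is the CRC / FCS.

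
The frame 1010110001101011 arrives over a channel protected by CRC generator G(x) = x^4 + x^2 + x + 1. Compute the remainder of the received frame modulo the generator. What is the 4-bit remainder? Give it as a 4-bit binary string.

Modulo-2 division of 1010110001101011 by 10111:
  pos 0: 10101 XOR 10111 = 00010
  pos 3: 10100 XOR 10111 = 00011
  pos 6: 11011 XOR 10111 = 01100
  pos 7: 11000 XOR 10111 = 01111
  pos 8: 11111 XOR 10111 = 01000
  pos 9: 10000 XOR 10111 = 00111
  pos 11: 11111 XOR 10111 = 01000
Remainder = 1000 (nonzero — an error is detected).

1000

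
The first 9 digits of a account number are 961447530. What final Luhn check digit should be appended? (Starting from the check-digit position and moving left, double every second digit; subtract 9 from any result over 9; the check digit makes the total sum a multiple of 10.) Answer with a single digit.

Partial digits right→left: 0 3 5 7 4 4 1 6 9
Double every second digit counting from the check-digit position (so the 1st, 3rd, 5th, ... of the partial from the right).
  doubled (with −9 where >9): 0 1 8 2 9 → sum 20
  kept as-is: 3 7 4 6 → sum 20
Total = 20 + 20 = 40.
Check digit = (10 − (40 mod 10)) mod 10 = 0.

0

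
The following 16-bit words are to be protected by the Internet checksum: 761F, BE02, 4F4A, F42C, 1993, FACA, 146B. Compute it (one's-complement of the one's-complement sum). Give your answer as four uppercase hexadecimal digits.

One's-complement addition (fold any carry out of bit 15 back into bit 0):
  0x761F + 0xBE02 = 0x13421 → wrap carry → 0x3422
  0x3422 + 0x4F4A = 0x0836C
  0x836C + 0xF42C = 0x17798 → wrap carry → 0x7799
  0x7799 + 0x1993 = 0x0912C
  0x912C + 0xFACA = 0x18BF6 → wrap carry → 0x8BF7
  0x8BF7 + 0x146B = 0x0A062
One's-complement sum = 0xA062.
Checksum = ~0xA062 & 0xFFFF = 0x5F9D.

5F9D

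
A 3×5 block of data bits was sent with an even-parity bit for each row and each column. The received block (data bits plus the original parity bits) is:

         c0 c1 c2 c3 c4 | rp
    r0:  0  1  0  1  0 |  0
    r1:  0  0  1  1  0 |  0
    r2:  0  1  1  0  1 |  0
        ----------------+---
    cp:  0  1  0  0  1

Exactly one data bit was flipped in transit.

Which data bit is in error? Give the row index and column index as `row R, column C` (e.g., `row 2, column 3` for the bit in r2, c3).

row 2, column 1

Recompute each row's even parity and compare to rp:
  r0: data parity 0, sent rp 0 → ok
  r1: data parity 0, sent rp 0 → ok
  r2: data parity 1, sent rp 0 → mismatch
Recompute each column's even parity and compare to cp:
  c0: data parity 0, sent cp 0 → ok
  c1: data parity 0, sent cp 1 → mismatch
  c2: data parity 0, sent cp 0 → ok
  c3: data parity 0, sent cp 0 → ok
  c4: data parity 1, sent cp 1 → ok
Exactly one row (r2) and one column (c1) fail → the flipped bit is at their intersection.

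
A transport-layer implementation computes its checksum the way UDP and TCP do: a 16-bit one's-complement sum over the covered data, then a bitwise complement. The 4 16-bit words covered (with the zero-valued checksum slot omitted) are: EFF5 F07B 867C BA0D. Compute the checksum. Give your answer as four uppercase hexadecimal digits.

DF03

One's-complement addition (fold any carry out of bit 15 back into bit 0):
  0xEFF5 + 0xF07B = 0x1E070 → wrap carry → 0xE071
  0xE071 + 0x867C = 0x166ED → wrap carry → 0x66EE
  0x66EE + 0xBA0D = 0x120FB → wrap carry → 0x20FC
One's-complement sum = 0x20FC.
Checksum = ~0x20FC & 0xFFFF = 0xDF03.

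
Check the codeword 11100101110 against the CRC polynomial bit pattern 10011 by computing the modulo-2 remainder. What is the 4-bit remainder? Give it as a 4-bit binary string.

Modulo-2 division of 11100101110 by 10011:
  pos 0: 11100 XOR 10011 = 01111
  pos 1: 11111 XOR 10011 = 01100
  pos 2: 11000 XOR 10011 = 01011
  pos 3: 10111 XOR 10011 = 00100
  pos 5: 10011 XOR 10011 = 00000
Remainder = 0000 (zero — the frame passes the CRC check).

0000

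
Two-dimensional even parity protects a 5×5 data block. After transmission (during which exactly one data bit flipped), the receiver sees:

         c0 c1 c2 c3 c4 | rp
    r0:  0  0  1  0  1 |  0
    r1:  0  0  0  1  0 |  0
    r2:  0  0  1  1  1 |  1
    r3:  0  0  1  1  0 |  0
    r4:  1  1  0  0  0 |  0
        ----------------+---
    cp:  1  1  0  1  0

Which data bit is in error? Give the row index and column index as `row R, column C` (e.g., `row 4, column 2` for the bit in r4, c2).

Recompute each row's even parity and compare to rp:
  r0: data parity 0, sent rp 0 → ok
  r1: data parity 1, sent rp 0 → mismatch
  r2: data parity 1, sent rp 1 → ok
  r3: data parity 0, sent rp 0 → ok
  r4: data parity 0, sent rp 0 → ok
Recompute each column's even parity and compare to cp:
  c0: data parity 1, sent cp 1 → ok
  c1: data parity 1, sent cp 1 → ok
  c2: data parity 1, sent cp 0 → mismatch
  c3: data parity 1, sent cp 1 → ok
  c4: data parity 0, sent cp 0 → ok
Exactly one row (r1) and one column (c2) fail → the flipped bit is at their intersection.

row 1, column 2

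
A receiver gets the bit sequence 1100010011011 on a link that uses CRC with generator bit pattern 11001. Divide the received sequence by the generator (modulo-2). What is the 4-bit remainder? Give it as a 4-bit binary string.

Modulo-2 division of 1100010011011 by 11001:
  pos 0: 11000 XOR 11001 = 00001
  pos 4: 11001 XOR 11001 = 00000
Remainder = 1011 (nonzero — an error is detected).

1011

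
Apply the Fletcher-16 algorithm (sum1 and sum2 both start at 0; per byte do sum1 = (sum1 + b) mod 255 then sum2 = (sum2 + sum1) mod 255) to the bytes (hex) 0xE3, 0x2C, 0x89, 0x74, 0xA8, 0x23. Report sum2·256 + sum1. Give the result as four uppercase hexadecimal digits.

Running sums (mod 255):
  after byte 0 (0xE3): sum1=227, sum2=227
  after byte 1 (0x2C): sum1=16, sum2=243
  after byte 2 (0x89): sum1=153, sum2=141
  after byte 3 (0x74): sum1=14, sum2=155
  after byte 4 (0xA8): sum1=182, sum2=82
  after byte 5 (0x23): sum1=217, sum2=44
Checksum = sum2·256 + sum1 = 44·256 + 217 = 11481 = 0x2CD9.

2CD9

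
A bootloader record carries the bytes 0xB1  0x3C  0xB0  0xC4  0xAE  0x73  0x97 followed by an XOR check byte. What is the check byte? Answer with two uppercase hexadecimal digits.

B3

XOR the bytes together:
  start with 0xB1
  0xB1 ⊕ 0x3C = 0x8D
  0x8D ⊕ 0xB0 = 0x3D
  0x3D ⊕ 0xC4 = 0xF9
  0xF9 ⊕ 0xAE = 0x57
  0x57 ⊕ 0x73 = 0x24
  0x24 ⊕ 0x97 = 0xB3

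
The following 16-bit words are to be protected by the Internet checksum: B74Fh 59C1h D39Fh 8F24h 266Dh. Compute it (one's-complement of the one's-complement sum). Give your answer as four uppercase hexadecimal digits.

One's-complement addition (fold any carry out of bit 15 back into bit 0):
  0xB74F + 0x59C1 = 0x11110 → wrap carry → 0x1111
  0x1111 + 0xD39F = 0x0E4B0
  0xE4B0 + 0x8F24 = 0x173D4 → wrap carry → 0x73D5
  0x73D5 + 0x266D = 0x09A42
One's-complement sum = 0x9A42.
Checksum = ~0x9A42 & 0xFFFF = 0x65BD.

65BD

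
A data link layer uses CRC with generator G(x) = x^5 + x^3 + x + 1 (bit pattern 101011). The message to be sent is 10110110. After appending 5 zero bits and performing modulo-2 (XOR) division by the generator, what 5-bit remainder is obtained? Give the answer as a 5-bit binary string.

00100

Append 5 zeros: 1011011000000. Divide by 101011 (XOR where the leading bit is 1):
  pos 0: 101101 XOR 101011 = 000110
  pos 3: 110100 XOR 101011 = 011111
  pos 4: 111110 XOR 101011 = 010101
  pos 5: 101010 XOR 101011 = 000001
Remainder (last 5 bits) = 00100. This is the CRC / FCS.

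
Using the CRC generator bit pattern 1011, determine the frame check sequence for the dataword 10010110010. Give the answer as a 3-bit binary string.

Append 3 zeros: 10010110010000. Divide by 1011 (XOR where the leading bit is 1):
  pos 0: 1001 XOR 1011 = 0010
  pos 2: 1001 XOR 1011 = 0010
  pos 4: 1010 XOR 1011 = 0001
  pos 7: 1010 XOR 1011 = 0001
  pos 10: 1000 XOR 1011 = 0011
Remainder (last 3 bits) = 011. This is the CRC / FCS.

011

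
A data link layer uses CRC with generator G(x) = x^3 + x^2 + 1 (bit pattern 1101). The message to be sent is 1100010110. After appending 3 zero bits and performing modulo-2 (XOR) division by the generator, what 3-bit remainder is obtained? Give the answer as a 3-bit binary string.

Append 3 zeros: 1100010110000. Divide by 1101 (XOR where the leading bit is 1):
  pos 0: 1100 XOR 1101 = 0001
  pos 3: 1010 XOR 1101 = 0111
  pos 4: 1111 XOR 1101 = 0010
  pos 6: 1010 XOR 1101 = 0111
  pos 7: 1110 XOR 1101 = 0011
  pos 9: 1100 XOR 1101 = 0001
Remainder (last 3 bits) = 001. This is the CRC / FCS.

001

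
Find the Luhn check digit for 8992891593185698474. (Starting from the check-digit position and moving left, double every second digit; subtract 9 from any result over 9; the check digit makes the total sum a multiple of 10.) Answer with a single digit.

Partial digits right→left: 4 7 4 8 9 6 5 8 1 3 9 5 1 9 8 2 9 9 8
Double every second digit counting from the check-digit position (so the 1st, 3rd, 5th, ... of the partial from the right).
  doubled (with −9 where >9): 8 8 9 1 2 9 2 7 9 7 → sum 62
  kept as-is: 7 8 6 8 3 5 9 2 9 → sum 57
Total = 62 + 57 = 119.
Check digit = (10 − (119 mod 10)) mod 10 = 1.

1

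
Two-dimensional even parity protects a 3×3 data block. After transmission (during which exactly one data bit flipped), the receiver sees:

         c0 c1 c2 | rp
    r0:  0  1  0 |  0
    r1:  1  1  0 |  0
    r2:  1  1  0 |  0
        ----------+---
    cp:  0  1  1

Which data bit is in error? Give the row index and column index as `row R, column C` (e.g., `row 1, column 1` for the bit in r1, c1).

Recompute each row's even parity and compare to rp:
  r0: data parity 1, sent rp 0 → mismatch
  r1: data parity 0, sent rp 0 → ok
  r2: data parity 0, sent rp 0 → ok
Recompute each column's even parity and compare to cp:
  c0: data parity 0, sent cp 0 → ok
  c1: data parity 1, sent cp 1 → ok
  c2: data parity 0, sent cp 1 → mismatch
Exactly one row (r0) and one column (c2) fail → the flipped bit is at their intersection.

row 0, column 2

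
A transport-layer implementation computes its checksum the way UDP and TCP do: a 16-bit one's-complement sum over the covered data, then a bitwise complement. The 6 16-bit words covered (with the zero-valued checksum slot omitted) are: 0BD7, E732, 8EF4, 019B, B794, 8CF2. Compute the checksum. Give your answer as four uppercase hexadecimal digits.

One's-complement addition (fold any carry out of bit 15 back into bit 0):
  0x0BD7 + 0xE732 = 0x0F309
  0xF309 + 0x8EF4 = 0x181FD → wrap carry → 0x81FE
  0x81FE + 0x019B = 0x08399
  0x8399 + 0xB794 = 0x13B2D → wrap carry → 0x3B2E
  0x3B2E + 0x8CF2 = 0x0C820
One's-complement sum = 0xC820.
Checksum = ~0xC820 & 0xFFFF = 0x37DF.

37DF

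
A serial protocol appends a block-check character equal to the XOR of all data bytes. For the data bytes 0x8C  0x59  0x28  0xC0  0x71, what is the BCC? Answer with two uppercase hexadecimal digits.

4C

XOR the bytes together:
  start with 0x8C
  0x8C ⊕ 0x59 = 0xD5
  0xD5 ⊕ 0x28 = 0xFD
  0xFD ⊕ 0xC0 = 0x3D
  0x3D ⊕ 0x71 = 0x4C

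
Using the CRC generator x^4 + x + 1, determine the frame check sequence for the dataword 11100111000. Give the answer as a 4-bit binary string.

1111

Append 4 zeros: 111001110000000. Divide by 10011 (XOR where the leading bit is 1):
  pos 0: 11100 XOR 10011 = 01111
  pos 1: 11111 XOR 10011 = 01100
  pos 2: 11001 XOR 10011 = 01010
  pos 3: 10101 XOR 10011 = 00110
  pos 5: 11000 XOR 10011 = 01011
  pos 6: 10110 XOR 10011 = 00101
  pos 8: 10100 XOR 10011 = 00111
  pos 10: 11100 XOR 10011 = 01111
Remainder (last 4 bits) = 1111. This is the CRC / FCS.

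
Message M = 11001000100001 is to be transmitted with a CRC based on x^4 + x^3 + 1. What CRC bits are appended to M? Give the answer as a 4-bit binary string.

1100

Append 4 zeros: 110010001000010000. Divide by 11001 (XOR where the leading bit is 1):
  pos 0: 11001 XOR 11001 = 00000
  pos 8: 10000 XOR 11001 = 01001
  pos 9: 10011 XOR 11001 = 01010
  pos 10: 10100 XOR 11001 = 01101
  pos 11: 11010 XOR 11001 = 00011
Remainder (last 4 bits) = 1100. This is the CRC / FCS.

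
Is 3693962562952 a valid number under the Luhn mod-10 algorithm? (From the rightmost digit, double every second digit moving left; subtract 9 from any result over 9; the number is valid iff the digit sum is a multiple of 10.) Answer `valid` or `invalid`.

From the right, keep odd positions and double even positions (subtract 9 from any doubled value over 9):
  doubled (positions 2,4,...): 1 4 1 3 6 3 → sum 18
  kept (positions 1,3,...): 2 9 6 2 9 9 3 → sum 40
Total = 58.
58 mod 10 = 8, so the number is invalid.

invalid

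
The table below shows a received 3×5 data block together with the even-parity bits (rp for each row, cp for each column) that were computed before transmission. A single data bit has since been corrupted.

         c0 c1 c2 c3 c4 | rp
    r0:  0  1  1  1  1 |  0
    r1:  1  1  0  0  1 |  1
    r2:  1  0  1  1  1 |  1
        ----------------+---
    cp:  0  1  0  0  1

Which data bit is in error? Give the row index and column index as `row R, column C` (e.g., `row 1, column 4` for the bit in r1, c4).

row 2, column 1

Recompute each row's even parity and compare to rp:
  r0: data parity 0, sent rp 0 → ok
  r1: data parity 1, sent rp 1 → ok
  r2: data parity 0, sent rp 1 → mismatch
Recompute each column's even parity and compare to cp:
  c0: data parity 0, sent cp 0 → ok
  c1: data parity 0, sent cp 1 → mismatch
  c2: data parity 0, sent cp 0 → ok
  c3: data parity 0, sent cp 0 → ok
  c4: data parity 1, sent cp 1 → ok
Exactly one row (r2) and one column (c1) fail → the flipped bit is at their intersection.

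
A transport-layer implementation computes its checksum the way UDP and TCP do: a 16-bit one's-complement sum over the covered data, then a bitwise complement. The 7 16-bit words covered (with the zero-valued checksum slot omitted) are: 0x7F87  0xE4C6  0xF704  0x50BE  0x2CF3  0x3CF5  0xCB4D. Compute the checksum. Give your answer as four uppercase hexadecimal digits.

1EB8

One's-complement addition (fold any carry out of bit 15 back into bit 0):
  0x7F87 + 0xE4C6 = 0x1644D → wrap carry → 0x644E
  0x644E + 0xF704 = 0x15B52 → wrap carry → 0x5B53
  0x5B53 + 0x50BE = 0x0AC11
  0xAC11 + 0x2CF3 = 0x0D904
  0xD904 + 0x3CF5 = 0x115F9 → wrap carry → 0x15FA
  0x15FA + 0xCB4D = 0x0E147
One's-complement sum = 0xE147.
Checksum = ~0xE147 & 0xFFFF = 0x1EB8.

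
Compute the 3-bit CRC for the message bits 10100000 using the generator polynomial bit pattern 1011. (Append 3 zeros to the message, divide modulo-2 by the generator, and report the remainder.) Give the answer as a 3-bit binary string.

Append 3 zeros: 10100000000. Divide by 1011 (XOR where the leading bit is 1):
  pos 0: 1010 XOR 1011 = 0001
  pos 3: 1000 XOR 1011 = 0011
  pos 5: 1100 XOR 1011 = 0111
  pos 6: 1110 XOR 1011 = 0101
  pos 7: 1010 XOR 1011 = 0001
Remainder (last 3 bits) = 001. This is the CRC / FCS.

001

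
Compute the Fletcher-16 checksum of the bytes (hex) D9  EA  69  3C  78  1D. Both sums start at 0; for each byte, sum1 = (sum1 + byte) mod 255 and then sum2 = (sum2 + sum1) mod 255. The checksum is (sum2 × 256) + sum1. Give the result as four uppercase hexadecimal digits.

Running sums (mod 255):
  after byte 0 (D9): sum1=217, sum2=217
  after byte 1 (EA): sum1=196, sum2=158
  after byte 2 (69): sum1=46, sum2=204
  after byte 3 (3C): sum1=106, sum2=55
  after byte 4 (78): sum1=226, sum2=26
  after byte 5 (1D): sum1=0, sum2=26
Checksum = sum2·256 + sum1 = 26·256 + 0 = 6656 = 0x1A00.

1A00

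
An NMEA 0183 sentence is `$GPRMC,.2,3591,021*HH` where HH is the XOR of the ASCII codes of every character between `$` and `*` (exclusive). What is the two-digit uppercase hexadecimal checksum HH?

XOR the ASCII codes of the payload characters:
  'G' = 0x47 → acc = 0x47
  'P' = 0x50 → acc = 0x17
  'R' = 0x52 → acc = 0x45
  'M' = 0x4D → acc = 0x08
  'C' = 0x43 → acc = 0x4B
  ',' = 0x2C → acc = 0x67
  '.' = 0x2E → acc = 0x49
  '2' = 0x32 → acc = 0x7B
  ',' = 0x2C → acc = 0x57
  '3' = 0x33 → acc = 0x64
  '5' = 0x35 → acc = 0x51
  '9' = 0x39 → acc = 0x68
  '1' = 0x31 → acc = 0x59
  ',' = 0x2C → acc = 0x75
  '0' = 0x30 → acc = 0x45
  '2' = 0x32 → acc = 0x77
  '1' = 0x31 → acc = 0x46
Checksum = 0x46.

46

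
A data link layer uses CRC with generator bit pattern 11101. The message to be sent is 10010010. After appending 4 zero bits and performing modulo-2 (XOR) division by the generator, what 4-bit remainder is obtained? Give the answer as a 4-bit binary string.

1000

Append 4 zeros: 100100100000. Divide by 11101 (XOR where the leading bit is 1):
  pos 0: 10010 XOR 11101 = 01111
  pos 1: 11110 XOR 11101 = 00011
  pos 4: 11100 XOR 11101 = 00001
Remainder (last 4 bits) = 1000. This is the CRC / FCS.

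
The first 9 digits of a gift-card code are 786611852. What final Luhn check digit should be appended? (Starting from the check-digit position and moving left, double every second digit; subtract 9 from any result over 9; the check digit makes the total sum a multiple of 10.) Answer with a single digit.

9

Partial digits right→left: 2 5 8 1 1 6 6 8 7
Double every second digit counting from the check-digit position (so the 1st, 3rd, 5th, ... of the partial from the right).
  doubled (with −9 where >9): 4 7 2 3 5 → sum 21
  kept as-is: 5 1 6 8 → sum 20
Total = 21 + 20 = 41.
Check digit = (10 − (41 mod 10)) mod 10 = 9.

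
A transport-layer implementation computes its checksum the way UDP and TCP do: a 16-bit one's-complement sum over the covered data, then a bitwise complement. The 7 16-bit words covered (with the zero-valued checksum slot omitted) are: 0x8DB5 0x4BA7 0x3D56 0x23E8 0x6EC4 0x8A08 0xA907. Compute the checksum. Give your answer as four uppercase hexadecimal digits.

2390

One's-complement addition (fold any carry out of bit 15 back into bit 0):
  0x8DB5 + 0x4BA7 = 0x0D95C
  0xD95C + 0x3D56 = 0x116B2 → wrap carry → 0x16B3
  0x16B3 + 0x23E8 = 0x03A9B
  0x3A9B + 0x6EC4 = 0x0A95F
  0xA95F + 0x8A08 = 0x13367 → wrap carry → 0x3368
  0x3368 + 0xA907 = 0x0DC6F
One's-complement sum = 0xDC6F.
Checksum = ~0xDC6F & 0xFFFF = 0x2390.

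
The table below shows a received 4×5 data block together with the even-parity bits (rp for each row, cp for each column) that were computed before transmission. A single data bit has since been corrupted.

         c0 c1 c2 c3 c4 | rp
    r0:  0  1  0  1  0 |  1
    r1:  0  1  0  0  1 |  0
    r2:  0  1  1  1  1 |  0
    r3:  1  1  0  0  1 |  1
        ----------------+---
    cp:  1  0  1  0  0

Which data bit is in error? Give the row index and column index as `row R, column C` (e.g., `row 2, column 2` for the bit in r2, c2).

row 0, column 4

Recompute each row's even parity and compare to rp:
  r0: data parity 0, sent rp 1 → mismatch
  r1: data parity 0, sent rp 0 → ok
  r2: data parity 0, sent rp 0 → ok
  r3: data parity 1, sent rp 1 → ok
Recompute each column's even parity and compare to cp:
  c0: data parity 1, sent cp 1 → ok
  c1: data parity 0, sent cp 0 → ok
  c2: data parity 1, sent cp 1 → ok
  c3: data parity 0, sent cp 0 → ok
  c4: data parity 1, sent cp 0 → mismatch
Exactly one row (r0) and one column (c4) fail → the flipped bit is at their intersection.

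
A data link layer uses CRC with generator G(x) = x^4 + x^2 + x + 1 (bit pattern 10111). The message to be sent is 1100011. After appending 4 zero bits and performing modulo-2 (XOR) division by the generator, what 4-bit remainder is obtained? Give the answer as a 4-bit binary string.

Append 4 zeros: 11000110000. Divide by 10111 (XOR where the leading bit is 1):
  pos 0: 11000 XOR 10111 = 01111
  pos 1: 11111 XOR 10111 = 01000
  pos 2: 10001 XOR 10111 = 00110
  pos 4: 11000 XOR 10111 = 01111
  pos 5: 11110 XOR 10111 = 01001
  pos 6: 10010 XOR 10111 = 00101
Remainder (last 4 bits) = 0101. This is the CRC / FCS.

0101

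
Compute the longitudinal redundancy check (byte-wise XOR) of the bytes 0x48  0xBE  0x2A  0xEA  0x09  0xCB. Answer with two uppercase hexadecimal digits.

XOR the bytes together:
  start with 0x48
  0x48 ⊕ 0xBE = 0xF6
  0xF6 ⊕ 0x2A = 0xDC
  0xDC ⊕ 0xEA = 0x36
  0x36 ⊕ 0x09 = 0x3F
  0x3F ⊕ 0xCB = 0xF4

F4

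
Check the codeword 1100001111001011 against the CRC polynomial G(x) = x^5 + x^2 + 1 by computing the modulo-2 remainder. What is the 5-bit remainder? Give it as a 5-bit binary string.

00000

Modulo-2 division of 1100001111001011 by 100101:
  pos 0: 110000 XOR 100101 = 010101
  pos 1: 101011 XOR 100101 = 001110
  pos 3: 111011 XOR 100101 = 011110
  pos 4: 111101 XOR 100101 = 011000
  pos 5: 110000 XOR 100101 = 010101
  pos 6: 101010 XOR 100101 = 001111
  pos 8: 111110 XOR 100101 = 011011
  pos 9: 110111 XOR 100101 = 010010
  pos 10: 100101 XOR 100101 = 000000
Remainder = 00000 (zero — the frame passes the CRC check).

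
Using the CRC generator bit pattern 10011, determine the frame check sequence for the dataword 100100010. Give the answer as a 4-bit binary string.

Append 4 zeros: 1001000100000. Divide by 10011 (XOR where the leading bit is 1):
  pos 0: 10010 XOR 10011 = 00001
  pos 4: 10010 XOR 10011 = 00001
  pos 8: 10000 XOR 10011 = 00011
Remainder (last 4 bits) = 0011. This is the CRC / FCS.

0011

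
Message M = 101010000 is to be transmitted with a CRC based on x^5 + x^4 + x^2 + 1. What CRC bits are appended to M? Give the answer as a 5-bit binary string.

11010

Append 5 zeros: 10101000000000. Divide by 110101 (XOR where the leading bit is 1):
  pos 0: 101010 XOR 110101 = 011111
  pos 1: 111110 XOR 110101 = 001011
  pos 3: 101100 XOR 110101 = 011001
  pos 4: 110010 XOR 110101 = 000111
  pos 7: 111000 XOR 110101 = 001101
Remainder (last 5 bits) = 11010. This is the CRC / FCS.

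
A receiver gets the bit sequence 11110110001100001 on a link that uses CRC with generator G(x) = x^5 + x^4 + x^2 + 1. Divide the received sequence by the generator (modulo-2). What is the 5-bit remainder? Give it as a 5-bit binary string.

10110

Modulo-2 division of 11110110001100001 by 110101:
  pos 0: 111101 XOR 110101 = 001000
  pos 2: 100010 XOR 110101 = 010111
  pos 3: 101110 XOR 110101 = 011011
  pos 4: 110110 XOR 110101 = 000011
  pos 8: 111100 XOR 110101 = 001001
  pos 10: 100100 XOR 110101 = 010001
  pos 11: 100011 XOR 110101 = 010110
Remainder = 10110 (nonzero — an error is detected).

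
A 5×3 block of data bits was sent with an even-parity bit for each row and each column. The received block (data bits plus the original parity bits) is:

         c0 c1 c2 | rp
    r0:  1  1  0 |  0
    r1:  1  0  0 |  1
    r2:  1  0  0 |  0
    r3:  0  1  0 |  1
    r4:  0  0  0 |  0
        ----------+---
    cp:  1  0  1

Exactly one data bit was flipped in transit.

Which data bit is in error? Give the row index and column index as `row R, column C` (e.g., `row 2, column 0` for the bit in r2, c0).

row 2, column 2

Recompute each row's even parity and compare to rp:
  r0: data parity 0, sent rp 0 → ok
  r1: data parity 1, sent rp 1 → ok
  r2: data parity 1, sent rp 0 → mismatch
  r3: data parity 1, sent rp 1 → ok
  r4: data parity 0, sent rp 0 → ok
Recompute each column's even parity and compare to cp:
  c0: data parity 1, sent cp 1 → ok
  c1: data parity 0, sent cp 0 → ok
  c2: data parity 0, sent cp 1 → mismatch
Exactly one row (r2) and one column (c2) fail → the flipped bit is at their intersection.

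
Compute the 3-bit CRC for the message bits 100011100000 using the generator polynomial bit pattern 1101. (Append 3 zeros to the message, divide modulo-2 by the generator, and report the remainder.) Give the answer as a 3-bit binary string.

Append 3 zeros: 100011100000000. Divide by 1101 (XOR where the leading bit is 1):
  pos 0: 1000 XOR 1101 = 0101
  pos 1: 1011 XOR 1101 = 0110
  pos 2: 1101 XOR 1101 = 0000
  pos 6: 1000 XOR 1101 = 0101
  pos 7: 1010 XOR 1101 = 0111
  pos 8: 1110 XOR 1101 = 0011
  pos 10: 1100 XOR 1101 = 0001
Remainder (last 3 bits) = 010. This is the CRC / FCS.

010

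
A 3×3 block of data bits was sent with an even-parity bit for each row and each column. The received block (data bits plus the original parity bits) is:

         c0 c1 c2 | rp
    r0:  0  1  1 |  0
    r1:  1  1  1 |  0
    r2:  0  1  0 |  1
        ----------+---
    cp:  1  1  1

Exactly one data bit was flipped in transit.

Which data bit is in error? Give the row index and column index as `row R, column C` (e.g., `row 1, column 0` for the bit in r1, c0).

Recompute each row's even parity and compare to rp:
  r0: data parity 0, sent rp 0 → ok
  r1: data parity 1, sent rp 0 → mismatch
  r2: data parity 1, sent rp 1 → ok
Recompute each column's even parity and compare to cp:
  c0: data parity 1, sent cp 1 → ok
  c1: data parity 1, sent cp 1 → ok
  c2: data parity 0, sent cp 1 → mismatch
Exactly one row (r1) and one column (c2) fail → the flipped bit is at their intersection.

row 1, column 2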